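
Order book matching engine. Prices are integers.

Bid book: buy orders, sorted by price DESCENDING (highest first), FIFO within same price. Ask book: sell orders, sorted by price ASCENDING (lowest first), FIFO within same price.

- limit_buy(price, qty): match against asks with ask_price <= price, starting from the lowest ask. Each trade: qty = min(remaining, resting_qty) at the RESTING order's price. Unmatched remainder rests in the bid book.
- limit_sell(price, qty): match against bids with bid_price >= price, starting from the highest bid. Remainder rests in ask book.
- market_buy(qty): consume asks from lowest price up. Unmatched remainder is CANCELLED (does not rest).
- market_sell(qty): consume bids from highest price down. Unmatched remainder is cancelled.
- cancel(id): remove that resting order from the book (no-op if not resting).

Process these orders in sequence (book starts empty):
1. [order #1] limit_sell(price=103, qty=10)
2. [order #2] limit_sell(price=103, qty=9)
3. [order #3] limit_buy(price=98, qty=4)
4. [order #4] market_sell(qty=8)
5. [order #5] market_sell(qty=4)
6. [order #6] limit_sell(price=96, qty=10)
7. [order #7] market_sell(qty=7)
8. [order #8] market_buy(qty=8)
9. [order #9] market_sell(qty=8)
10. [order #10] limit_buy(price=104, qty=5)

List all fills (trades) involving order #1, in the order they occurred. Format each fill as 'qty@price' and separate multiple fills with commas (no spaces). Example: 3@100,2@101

After op 1 [order #1] limit_sell(price=103, qty=10): fills=none; bids=[-] asks=[#1:10@103]
After op 2 [order #2] limit_sell(price=103, qty=9): fills=none; bids=[-] asks=[#1:10@103 #2:9@103]
After op 3 [order #3] limit_buy(price=98, qty=4): fills=none; bids=[#3:4@98] asks=[#1:10@103 #2:9@103]
After op 4 [order #4] market_sell(qty=8): fills=#3x#4:4@98; bids=[-] asks=[#1:10@103 #2:9@103]
After op 5 [order #5] market_sell(qty=4): fills=none; bids=[-] asks=[#1:10@103 #2:9@103]
After op 6 [order #6] limit_sell(price=96, qty=10): fills=none; bids=[-] asks=[#6:10@96 #1:10@103 #2:9@103]
After op 7 [order #7] market_sell(qty=7): fills=none; bids=[-] asks=[#6:10@96 #1:10@103 #2:9@103]
After op 8 [order #8] market_buy(qty=8): fills=#8x#6:8@96; bids=[-] asks=[#6:2@96 #1:10@103 #2:9@103]
After op 9 [order #9] market_sell(qty=8): fills=none; bids=[-] asks=[#6:2@96 #1:10@103 #2:9@103]
After op 10 [order #10] limit_buy(price=104, qty=5): fills=#10x#6:2@96 #10x#1:3@103; bids=[-] asks=[#1:7@103 #2:9@103]

Answer: 3@103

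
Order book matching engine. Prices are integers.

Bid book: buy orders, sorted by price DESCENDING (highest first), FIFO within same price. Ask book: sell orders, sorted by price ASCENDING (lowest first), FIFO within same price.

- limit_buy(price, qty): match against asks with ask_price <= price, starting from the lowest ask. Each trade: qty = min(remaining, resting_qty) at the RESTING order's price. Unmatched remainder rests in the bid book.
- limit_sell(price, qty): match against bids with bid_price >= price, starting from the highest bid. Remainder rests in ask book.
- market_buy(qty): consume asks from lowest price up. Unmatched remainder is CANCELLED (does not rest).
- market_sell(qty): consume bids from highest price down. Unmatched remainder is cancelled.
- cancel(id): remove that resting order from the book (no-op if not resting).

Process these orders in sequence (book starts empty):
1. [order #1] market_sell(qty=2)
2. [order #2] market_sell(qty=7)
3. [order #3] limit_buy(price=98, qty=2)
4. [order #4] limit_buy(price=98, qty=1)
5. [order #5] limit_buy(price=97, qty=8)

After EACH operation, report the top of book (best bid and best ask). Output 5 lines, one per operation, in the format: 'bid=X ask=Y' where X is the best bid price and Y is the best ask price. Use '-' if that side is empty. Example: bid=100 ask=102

Answer: bid=- ask=-
bid=- ask=-
bid=98 ask=-
bid=98 ask=-
bid=98 ask=-

Derivation:
After op 1 [order #1] market_sell(qty=2): fills=none; bids=[-] asks=[-]
After op 2 [order #2] market_sell(qty=7): fills=none; bids=[-] asks=[-]
After op 3 [order #3] limit_buy(price=98, qty=2): fills=none; bids=[#3:2@98] asks=[-]
After op 4 [order #4] limit_buy(price=98, qty=1): fills=none; bids=[#3:2@98 #4:1@98] asks=[-]
After op 5 [order #5] limit_buy(price=97, qty=8): fills=none; bids=[#3:2@98 #4:1@98 #5:8@97] asks=[-]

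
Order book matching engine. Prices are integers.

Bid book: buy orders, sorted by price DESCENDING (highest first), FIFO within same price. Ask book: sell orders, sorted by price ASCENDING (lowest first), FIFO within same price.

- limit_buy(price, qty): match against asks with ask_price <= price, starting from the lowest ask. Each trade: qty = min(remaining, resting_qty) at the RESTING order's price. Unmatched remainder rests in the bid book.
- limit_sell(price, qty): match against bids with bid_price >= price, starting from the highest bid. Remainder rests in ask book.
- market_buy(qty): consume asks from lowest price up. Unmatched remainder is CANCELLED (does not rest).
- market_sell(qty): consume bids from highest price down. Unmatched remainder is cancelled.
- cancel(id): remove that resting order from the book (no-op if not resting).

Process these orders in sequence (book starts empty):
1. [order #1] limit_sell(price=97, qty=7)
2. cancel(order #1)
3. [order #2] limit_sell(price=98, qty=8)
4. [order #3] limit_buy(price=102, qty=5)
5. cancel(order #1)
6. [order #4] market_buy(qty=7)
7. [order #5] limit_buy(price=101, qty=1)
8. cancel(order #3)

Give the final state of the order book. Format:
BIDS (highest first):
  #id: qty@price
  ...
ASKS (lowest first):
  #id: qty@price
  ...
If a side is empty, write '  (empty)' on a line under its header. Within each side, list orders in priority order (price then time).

Answer: BIDS (highest first):
  #5: 1@101
ASKS (lowest first):
  (empty)

Derivation:
After op 1 [order #1] limit_sell(price=97, qty=7): fills=none; bids=[-] asks=[#1:7@97]
After op 2 cancel(order #1): fills=none; bids=[-] asks=[-]
After op 3 [order #2] limit_sell(price=98, qty=8): fills=none; bids=[-] asks=[#2:8@98]
After op 4 [order #3] limit_buy(price=102, qty=5): fills=#3x#2:5@98; bids=[-] asks=[#2:3@98]
After op 5 cancel(order #1): fills=none; bids=[-] asks=[#2:3@98]
After op 6 [order #4] market_buy(qty=7): fills=#4x#2:3@98; bids=[-] asks=[-]
After op 7 [order #5] limit_buy(price=101, qty=1): fills=none; bids=[#5:1@101] asks=[-]
After op 8 cancel(order #3): fills=none; bids=[#5:1@101] asks=[-]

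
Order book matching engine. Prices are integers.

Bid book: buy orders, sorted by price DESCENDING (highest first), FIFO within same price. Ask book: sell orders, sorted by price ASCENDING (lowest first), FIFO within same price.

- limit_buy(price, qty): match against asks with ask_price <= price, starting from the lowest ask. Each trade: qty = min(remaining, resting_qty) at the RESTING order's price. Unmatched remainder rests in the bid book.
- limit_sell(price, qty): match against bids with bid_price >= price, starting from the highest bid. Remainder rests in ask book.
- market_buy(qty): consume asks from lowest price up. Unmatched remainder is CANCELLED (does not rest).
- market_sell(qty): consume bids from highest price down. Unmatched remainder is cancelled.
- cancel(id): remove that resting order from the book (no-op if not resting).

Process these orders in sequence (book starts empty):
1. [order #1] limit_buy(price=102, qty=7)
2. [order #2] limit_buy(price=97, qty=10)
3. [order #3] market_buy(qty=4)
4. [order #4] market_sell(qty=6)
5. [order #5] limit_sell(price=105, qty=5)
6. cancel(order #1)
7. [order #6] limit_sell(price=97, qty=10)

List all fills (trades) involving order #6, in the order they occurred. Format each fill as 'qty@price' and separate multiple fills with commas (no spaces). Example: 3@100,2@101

Answer: 10@97

Derivation:
After op 1 [order #1] limit_buy(price=102, qty=7): fills=none; bids=[#1:7@102] asks=[-]
After op 2 [order #2] limit_buy(price=97, qty=10): fills=none; bids=[#1:7@102 #2:10@97] asks=[-]
After op 3 [order #3] market_buy(qty=4): fills=none; bids=[#1:7@102 #2:10@97] asks=[-]
After op 4 [order #4] market_sell(qty=6): fills=#1x#4:6@102; bids=[#1:1@102 #2:10@97] asks=[-]
After op 5 [order #5] limit_sell(price=105, qty=5): fills=none; bids=[#1:1@102 #2:10@97] asks=[#5:5@105]
After op 6 cancel(order #1): fills=none; bids=[#2:10@97] asks=[#5:5@105]
After op 7 [order #6] limit_sell(price=97, qty=10): fills=#2x#6:10@97; bids=[-] asks=[#5:5@105]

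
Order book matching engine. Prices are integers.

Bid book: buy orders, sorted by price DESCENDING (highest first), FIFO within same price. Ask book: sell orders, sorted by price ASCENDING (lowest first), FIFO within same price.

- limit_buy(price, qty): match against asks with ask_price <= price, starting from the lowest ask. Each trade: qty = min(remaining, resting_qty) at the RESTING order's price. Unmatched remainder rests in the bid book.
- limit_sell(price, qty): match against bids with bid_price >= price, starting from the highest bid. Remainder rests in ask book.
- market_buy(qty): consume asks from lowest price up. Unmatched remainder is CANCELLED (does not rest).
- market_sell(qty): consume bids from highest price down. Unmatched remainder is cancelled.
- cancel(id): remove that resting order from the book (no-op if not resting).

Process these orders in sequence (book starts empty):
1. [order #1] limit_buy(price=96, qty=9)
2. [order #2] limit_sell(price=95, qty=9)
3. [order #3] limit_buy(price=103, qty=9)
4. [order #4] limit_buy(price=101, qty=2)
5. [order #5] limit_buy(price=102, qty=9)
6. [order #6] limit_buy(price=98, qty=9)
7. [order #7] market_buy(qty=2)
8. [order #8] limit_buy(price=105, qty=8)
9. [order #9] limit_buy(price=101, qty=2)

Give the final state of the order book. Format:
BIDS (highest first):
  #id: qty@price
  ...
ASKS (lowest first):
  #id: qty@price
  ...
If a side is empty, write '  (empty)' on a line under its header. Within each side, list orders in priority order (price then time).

Answer: BIDS (highest first):
  #8: 8@105
  #3: 9@103
  #5: 9@102
  #4: 2@101
  #9: 2@101
  #6: 9@98
ASKS (lowest first):
  (empty)

Derivation:
After op 1 [order #1] limit_buy(price=96, qty=9): fills=none; bids=[#1:9@96] asks=[-]
After op 2 [order #2] limit_sell(price=95, qty=9): fills=#1x#2:9@96; bids=[-] asks=[-]
After op 3 [order #3] limit_buy(price=103, qty=9): fills=none; bids=[#3:9@103] asks=[-]
After op 4 [order #4] limit_buy(price=101, qty=2): fills=none; bids=[#3:9@103 #4:2@101] asks=[-]
After op 5 [order #5] limit_buy(price=102, qty=9): fills=none; bids=[#3:9@103 #5:9@102 #4:2@101] asks=[-]
After op 6 [order #6] limit_buy(price=98, qty=9): fills=none; bids=[#3:9@103 #5:9@102 #4:2@101 #6:9@98] asks=[-]
After op 7 [order #7] market_buy(qty=2): fills=none; bids=[#3:9@103 #5:9@102 #4:2@101 #6:9@98] asks=[-]
After op 8 [order #8] limit_buy(price=105, qty=8): fills=none; bids=[#8:8@105 #3:9@103 #5:9@102 #4:2@101 #6:9@98] asks=[-]
After op 9 [order #9] limit_buy(price=101, qty=2): fills=none; bids=[#8:8@105 #3:9@103 #5:9@102 #4:2@101 #9:2@101 #6:9@98] asks=[-]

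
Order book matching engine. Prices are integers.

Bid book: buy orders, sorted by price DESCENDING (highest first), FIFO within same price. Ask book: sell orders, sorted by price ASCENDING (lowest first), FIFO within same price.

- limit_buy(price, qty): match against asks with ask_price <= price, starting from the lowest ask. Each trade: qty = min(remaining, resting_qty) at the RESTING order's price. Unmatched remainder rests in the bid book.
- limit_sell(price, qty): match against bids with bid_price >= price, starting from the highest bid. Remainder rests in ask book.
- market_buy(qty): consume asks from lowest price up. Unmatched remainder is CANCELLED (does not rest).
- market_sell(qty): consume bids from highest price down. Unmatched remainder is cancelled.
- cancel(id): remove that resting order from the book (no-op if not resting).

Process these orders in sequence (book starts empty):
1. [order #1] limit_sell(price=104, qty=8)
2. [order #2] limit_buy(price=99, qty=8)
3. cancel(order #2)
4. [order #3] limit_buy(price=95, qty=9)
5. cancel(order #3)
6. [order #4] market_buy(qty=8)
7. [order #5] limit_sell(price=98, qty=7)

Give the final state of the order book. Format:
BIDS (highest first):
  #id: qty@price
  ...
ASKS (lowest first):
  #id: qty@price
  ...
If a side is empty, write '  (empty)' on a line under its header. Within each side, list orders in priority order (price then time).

After op 1 [order #1] limit_sell(price=104, qty=8): fills=none; bids=[-] asks=[#1:8@104]
After op 2 [order #2] limit_buy(price=99, qty=8): fills=none; bids=[#2:8@99] asks=[#1:8@104]
After op 3 cancel(order #2): fills=none; bids=[-] asks=[#1:8@104]
After op 4 [order #3] limit_buy(price=95, qty=9): fills=none; bids=[#3:9@95] asks=[#1:8@104]
After op 5 cancel(order #3): fills=none; bids=[-] asks=[#1:8@104]
After op 6 [order #4] market_buy(qty=8): fills=#4x#1:8@104; bids=[-] asks=[-]
After op 7 [order #5] limit_sell(price=98, qty=7): fills=none; bids=[-] asks=[#5:7@98]

Answer: BIDS (highest first):
  (empty)
ASKS (lowest first):
  #5: 7@98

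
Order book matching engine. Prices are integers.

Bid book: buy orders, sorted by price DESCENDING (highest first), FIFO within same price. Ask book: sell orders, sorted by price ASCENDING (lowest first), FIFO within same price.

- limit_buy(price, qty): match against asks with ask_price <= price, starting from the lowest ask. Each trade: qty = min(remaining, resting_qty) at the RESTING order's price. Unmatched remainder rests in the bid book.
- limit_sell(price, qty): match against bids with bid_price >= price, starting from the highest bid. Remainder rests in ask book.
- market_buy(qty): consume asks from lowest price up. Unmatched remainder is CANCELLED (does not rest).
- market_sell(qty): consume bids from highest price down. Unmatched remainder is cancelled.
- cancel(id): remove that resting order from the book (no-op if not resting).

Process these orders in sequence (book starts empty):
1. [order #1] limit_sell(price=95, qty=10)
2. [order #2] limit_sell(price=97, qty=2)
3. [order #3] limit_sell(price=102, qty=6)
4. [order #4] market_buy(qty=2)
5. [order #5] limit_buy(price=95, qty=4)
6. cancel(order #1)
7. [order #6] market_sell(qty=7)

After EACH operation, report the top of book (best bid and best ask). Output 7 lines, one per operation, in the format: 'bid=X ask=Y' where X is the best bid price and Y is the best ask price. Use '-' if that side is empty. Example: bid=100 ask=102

Answer: bid=- ask=95
bid=- ask=95
bid=- ask=95
bid=- ask=95
bid=- ask=95
bid=- ask=97
bid=- ask=97

Derivation:
After op 1 [order #1] limit_sell(price=95, qty=10): fills=none; bids=[-] asks=[#1:10@95]
After op 2 [order #2] limit_sell(price=97, qty=2): fills=none; bids=[-] asks=[#1:10@95 #2:2@97]
After op 3 [order #3] limit_sell(price=102, qty=6): fills=none; bids=[-] asks=[#1:10@95 #2:2@97 #3:6@102]
After op 4 [order #4] market_buy(qty=2): fills=#4x#1:2@95; bids=[-] asks=[#1:8@95 #2:2@97 #3:6@102]
After op 5 [order #5] limit_buy(price=95, qty=4): fills=#5x#1:4@95; bids=[-] asks=[#1:4@95 #2:2@97 #3:6@102]
After op 6 cancel(order #1): fills=none; bids=[-] asks=[#2:2@97 #3:6@102]
After op 7 [order #6] market_sell(qty=7): fills=none; bids=[-] asks=[#2:2@97 #3:6@102]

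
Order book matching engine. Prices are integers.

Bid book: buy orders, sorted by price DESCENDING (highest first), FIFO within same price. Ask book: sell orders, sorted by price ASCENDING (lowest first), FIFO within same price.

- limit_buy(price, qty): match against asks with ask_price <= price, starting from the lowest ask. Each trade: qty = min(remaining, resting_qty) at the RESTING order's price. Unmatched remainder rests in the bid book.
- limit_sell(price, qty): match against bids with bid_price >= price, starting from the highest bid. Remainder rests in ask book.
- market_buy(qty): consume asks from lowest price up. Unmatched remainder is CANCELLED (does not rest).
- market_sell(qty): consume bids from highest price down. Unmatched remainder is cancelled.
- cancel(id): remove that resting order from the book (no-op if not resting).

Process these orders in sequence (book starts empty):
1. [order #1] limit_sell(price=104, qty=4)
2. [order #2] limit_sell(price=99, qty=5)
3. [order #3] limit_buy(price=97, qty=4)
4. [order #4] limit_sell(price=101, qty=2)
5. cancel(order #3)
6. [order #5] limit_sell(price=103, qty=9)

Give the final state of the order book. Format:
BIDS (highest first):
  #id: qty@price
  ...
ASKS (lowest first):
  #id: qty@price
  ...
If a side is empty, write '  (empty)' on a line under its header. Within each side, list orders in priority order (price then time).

Answer: BIDS (highest first):
  (empty)
ASKS (lowest first):
  #2: 5@99
  #4: 2@101
  #5: 9@103
  #1: 4@104

Derivation:
After op 1 [order #1] limit_sell(price=104, qty=4): fills=none; bids=[-] asks=[#1:4@104]
After op 2 [order #2] limit_sell(price=99, qty=5): fills=none; bids=[-] asks=[#2:5@99 #1:4@104]
After op 3 [order #3] limit_buy(price=97, qty=4): fills=none; bids=[#3:4@97] asks=[#2:5@99 #1:4@104]
After op 4 [order #4] limit_sell(price=101, qty=2): fills=none; bids=[#3:4@97] asks=[#2:5@99 #4:2@101 #1:4@104]
After op 5 cancel(order #3): fills=none; bids=[-] asks=[#2:5@99 #4:2@101 #1:4@104]
After op 6 [order #5] limit_sell(price=103, qty=9): fills=none; bids=[-] asks=[#2:5@99 #4:2@101 #5:9@103 #1:4@104]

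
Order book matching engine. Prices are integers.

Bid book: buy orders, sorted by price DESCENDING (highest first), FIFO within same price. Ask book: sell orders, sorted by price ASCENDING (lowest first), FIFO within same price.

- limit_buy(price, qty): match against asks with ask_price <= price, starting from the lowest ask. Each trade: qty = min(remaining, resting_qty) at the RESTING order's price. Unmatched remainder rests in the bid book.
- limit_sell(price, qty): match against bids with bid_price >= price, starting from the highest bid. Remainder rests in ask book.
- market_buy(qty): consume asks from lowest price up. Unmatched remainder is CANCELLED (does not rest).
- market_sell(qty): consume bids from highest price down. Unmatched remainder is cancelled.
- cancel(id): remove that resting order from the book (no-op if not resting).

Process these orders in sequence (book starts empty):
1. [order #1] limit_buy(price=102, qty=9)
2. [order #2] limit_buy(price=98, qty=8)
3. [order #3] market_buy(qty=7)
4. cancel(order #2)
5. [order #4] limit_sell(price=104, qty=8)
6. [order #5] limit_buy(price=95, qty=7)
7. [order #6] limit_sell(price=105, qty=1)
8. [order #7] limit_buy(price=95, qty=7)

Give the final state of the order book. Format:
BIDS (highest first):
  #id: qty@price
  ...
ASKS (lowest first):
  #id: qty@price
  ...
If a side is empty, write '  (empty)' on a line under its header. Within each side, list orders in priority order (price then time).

After op 1 [order #1] limit_buy(price=102, qty=9): fills=none; bids=[#1:9@102] asks=[-]
After op 2 [order #2] limit_buy(price=98, qty=8): fills=none; bids=[#1:9@102 #2:8@98] asks=[-]
After op 3 [order #3] market_buy(qty=7): fills=none; bids=[#1:9@102 #2:8@98] asks=[-]
After op 4 cancel(order #2): fills=none; bids=[#1:9@102] asks=[-]
After op 5 [order #4] limit_sell(price=104, qty=8): fills=none; bids=[#1:9@102] asks=[#4:8@104]
After op 6 [order #5] limit_buy(price=95, qty=7): fills=none; bids=[#1:9@102 #5:7@95] asks=[#4:8@104]
After op 7 [order #6] limit_sell(price=105, qty=1): fills=none; bids=[#1:9@102 #5:7@95] asks=[#4:8@104 #6:1@105]
After op 8 [order #7] limit_buy(price=95, qty=7): fills=none; bids=[#1:9@102 #5:7@95 #7:7@95] asks=[#4:8@104 #6:1@105]

Answer: BIDS (highest first):
  #1: 9@102
  #5: 7@95
  #7: 7@95
ASKS (lowest first):
  #4: 8@104
  #6: 1@105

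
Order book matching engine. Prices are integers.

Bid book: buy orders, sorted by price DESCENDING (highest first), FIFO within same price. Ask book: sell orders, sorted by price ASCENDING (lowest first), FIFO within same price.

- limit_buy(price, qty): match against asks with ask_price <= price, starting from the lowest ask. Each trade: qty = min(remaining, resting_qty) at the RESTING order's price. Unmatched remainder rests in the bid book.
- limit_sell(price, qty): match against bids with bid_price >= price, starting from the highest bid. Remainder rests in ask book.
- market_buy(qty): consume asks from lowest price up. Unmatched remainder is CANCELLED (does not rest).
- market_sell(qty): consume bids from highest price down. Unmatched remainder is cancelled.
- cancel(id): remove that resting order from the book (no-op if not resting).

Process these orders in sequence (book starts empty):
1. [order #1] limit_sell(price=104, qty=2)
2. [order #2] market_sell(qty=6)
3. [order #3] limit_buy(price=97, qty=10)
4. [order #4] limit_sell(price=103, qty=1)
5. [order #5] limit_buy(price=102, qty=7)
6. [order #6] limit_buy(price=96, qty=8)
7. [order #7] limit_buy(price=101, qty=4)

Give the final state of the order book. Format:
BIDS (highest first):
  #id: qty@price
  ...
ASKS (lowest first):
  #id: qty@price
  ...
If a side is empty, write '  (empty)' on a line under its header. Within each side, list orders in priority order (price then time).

After op 1 [order #1] limit_sell(price=104, qty=2): fills=none; bids=[-] asks=[#1:2@104]
After op 2 [order #2] market_sell(qty=6): fills=none; bids=[-] asks=[#1:2@104]
After op 3 [order #3] limit_buy(price=97, qty=10): fills=none; bids=[#3:10@97] asks=[#1:2@104]
After op 4 [order #4] limit_sell(price=103, qty=1): fills=none; bids=[#3:10@97] asks=[#4:1@103 #1:2@104]
After op 5 [order #5] limit_buy(price=102, qty=7): fills=none; bids=[#5:7@102 #3:10@97] asks=[#4:1@103 #1:2@104]
After op 6 [order #6] limit_buy(price=96, qty=8): fills=none; bids=[#5:7@102 #3:10@97 #6:8@96] asks=[#4:1@103 #1:2@104]
After op 7 [order #7] limit_buy(price=101, qty=4): fills=none; bids=[#5:7@102 #7:4@101 #3:10@97 #6:8@96] asks=[#4:1@103 #1:2@104]

Answer: BIDS (highest first):
  #5: 7@102
  #7: 4@101
  #3: 10@97
  #6: 8@96
ASKS (lowest first):
  #4: 1@103
  #1: 2@104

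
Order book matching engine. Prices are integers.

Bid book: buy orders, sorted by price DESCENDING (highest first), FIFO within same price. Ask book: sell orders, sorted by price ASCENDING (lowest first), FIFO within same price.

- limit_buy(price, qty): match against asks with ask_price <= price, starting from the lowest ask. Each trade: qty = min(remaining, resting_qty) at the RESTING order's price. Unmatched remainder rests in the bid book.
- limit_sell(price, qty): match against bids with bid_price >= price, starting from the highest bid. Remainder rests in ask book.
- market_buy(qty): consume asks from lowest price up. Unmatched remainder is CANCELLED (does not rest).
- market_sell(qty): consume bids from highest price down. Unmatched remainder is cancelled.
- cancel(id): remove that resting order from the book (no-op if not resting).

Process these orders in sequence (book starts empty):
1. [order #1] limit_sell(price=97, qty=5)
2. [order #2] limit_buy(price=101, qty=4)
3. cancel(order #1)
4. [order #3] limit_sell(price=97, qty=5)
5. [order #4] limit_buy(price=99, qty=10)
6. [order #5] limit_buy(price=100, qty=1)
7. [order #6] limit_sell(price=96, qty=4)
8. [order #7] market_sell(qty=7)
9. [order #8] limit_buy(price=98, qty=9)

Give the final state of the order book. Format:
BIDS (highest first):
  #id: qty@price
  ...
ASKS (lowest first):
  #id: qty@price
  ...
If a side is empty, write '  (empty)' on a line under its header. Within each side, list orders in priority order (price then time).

Answer: BIDS (highest first):
  #8: 9@98
ASKS (lowest first):
  (empty)

Derivation:
After op 1 [order #1] limit_sell(price=97, qty=5): fills=none; bids=[-] asks=[#1:5@97]
After op 2 [order #2] limit_buy(price=101, qty=4): fills=#2x#1:4@97; bids=[-] asks=[#1:1@97]
After op 3 cancel(order #1): fills=none; bids=[-] asks=[-]
After op 4 [order #3] limit_sell(price=97, qty=5): fills=none; bids=[-] asks=[#3:5@97]
After op 5 [order #4] limit_buy(price=99, qty=10): fills=#4x#3:5@97; bids=[#4:5@99] asks=[-]
After op 6 [order #5] limit_buy(price=100, qty=1): fills=none; bids=[#5:1@100 #4:5@99] asks=[-]
After op 7 [order #6] limit_sell(price=96, qty=4): fills=#5x#6:1@100 #4x#6:3@99; bids=[#4:2@99] asks=[-]
After op 8 [order #7] market_sell(qty=7): fills=#4x#7:2@99; bids=[-] asks=[-]
After op 9 [order #8] limit_buy(price=98, qty=9): fills=none; bids=[#8:9@98] asks=[-]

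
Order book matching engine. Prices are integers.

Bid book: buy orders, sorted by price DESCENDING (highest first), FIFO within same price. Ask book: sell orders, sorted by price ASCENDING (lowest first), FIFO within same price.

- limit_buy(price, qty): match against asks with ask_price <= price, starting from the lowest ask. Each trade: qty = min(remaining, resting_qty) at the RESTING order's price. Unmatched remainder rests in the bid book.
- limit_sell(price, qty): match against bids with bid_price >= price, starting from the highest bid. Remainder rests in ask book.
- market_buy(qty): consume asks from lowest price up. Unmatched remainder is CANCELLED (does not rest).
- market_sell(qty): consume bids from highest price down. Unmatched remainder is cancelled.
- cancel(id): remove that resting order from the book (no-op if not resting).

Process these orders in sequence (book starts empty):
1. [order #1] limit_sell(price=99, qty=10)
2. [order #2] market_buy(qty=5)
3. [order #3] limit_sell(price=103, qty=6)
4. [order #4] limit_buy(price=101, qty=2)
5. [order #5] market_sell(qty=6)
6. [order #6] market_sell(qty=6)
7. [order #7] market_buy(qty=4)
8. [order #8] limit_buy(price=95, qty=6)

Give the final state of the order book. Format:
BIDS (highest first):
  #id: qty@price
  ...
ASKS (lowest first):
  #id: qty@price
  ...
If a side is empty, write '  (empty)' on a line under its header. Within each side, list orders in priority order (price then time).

Answer: BIDS (highest first):
  #8: 6@95
ASKS (lowest first):
  #3: 5@103

Derivation:
After op 1 [order #1] limit_sell(price=99, qty=10): fills=none; bids=[-] asks=[#1:10@99]
After op 2 [order #2] market_buy(qty=5): fills=#2x#1:5@99; bids=[-] asks=[#1:5@99]
After op 3 [order #3] limit_sell(price=103, qty=6): fills=none; bids=[-] asks=[#1:5@99 #3:6@103]
After op 4 [order #4] limit_buy(price=101, qty=2): fills=#4x#1:2@99; bids=[-] asks=[#1:3@99 #3:6@103]
After op 5 [order #5] market_sell(qty=6): fills=none; bids=[-] asks=[#1:3@99 #3:6@103]
After op 6 [order #6] market_sell(qty=6): fills=none; bids=[-] asks=[#1:3@99 #3:6@103]
After op 7 [order #7] market_buy(qty=4): fills=#7x#1:3@99 #7x#3:1@103; bids=[-] asks=[#3:5@103]
After op 8 [order #8] limit_buy(price=95, qty=6): fills=none; bids=[#8:6@95] asks=[#3:5@103]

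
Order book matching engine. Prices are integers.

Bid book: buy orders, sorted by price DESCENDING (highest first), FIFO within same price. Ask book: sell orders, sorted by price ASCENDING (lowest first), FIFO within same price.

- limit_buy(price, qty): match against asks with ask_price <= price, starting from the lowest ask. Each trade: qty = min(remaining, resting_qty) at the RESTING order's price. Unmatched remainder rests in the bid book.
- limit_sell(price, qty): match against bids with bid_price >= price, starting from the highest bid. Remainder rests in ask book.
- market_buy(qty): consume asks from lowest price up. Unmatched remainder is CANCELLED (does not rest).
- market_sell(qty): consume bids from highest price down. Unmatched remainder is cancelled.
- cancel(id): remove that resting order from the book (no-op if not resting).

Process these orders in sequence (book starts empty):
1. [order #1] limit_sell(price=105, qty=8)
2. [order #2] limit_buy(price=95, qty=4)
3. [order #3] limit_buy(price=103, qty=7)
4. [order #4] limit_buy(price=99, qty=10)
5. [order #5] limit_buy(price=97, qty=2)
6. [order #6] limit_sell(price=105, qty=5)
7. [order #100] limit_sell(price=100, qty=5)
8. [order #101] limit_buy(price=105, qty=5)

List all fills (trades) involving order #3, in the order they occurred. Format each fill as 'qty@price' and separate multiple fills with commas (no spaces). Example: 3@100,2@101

Answer: 5@103

Derivation:
After op 1 [order #1] limit_sell(price=105, qty=8): fills=none; bids=[-] asks=[#1:8@105]
After op 2 [order #2] limit_buy(price=95, qty=4): fills=none; bids=[#2:4@95] asks=[#1:8@105]
After op 3 [order #3] limit_buy(price=103, qty=7): fills=none; bids=[#3:7@103 #2:4@95] asks=[#1:8@105]
After op 4 [order #4] limit_buy(price=99, qty=10): fills=none; bids=[#3:7@103 #4:10@99 #2:4@95] asks=[#1:8@105]
After op 5 [order #5] limit_buy(price=97, qty=2): fills=none; bids=[#3:7@103 #4:10@99 #5:2@97 #2:4@95] asks=[#1:8@105]
After op 6 [order #6] limit_sell(price=105, qty=5): fills=none; bids=[#3:7@103 #4:10@99 #5:2@97 #2:4@95] asks=[#1:8@105 #6:5@105]
After op 7 [order #100] limit_sell(price=100, qty=5): fills=#3x#100:5@103; bids=[#3:2@103 #4:10@99 #5:2@97 #2:4@95] asks=[#1:8@105 #6:5@105]
After op 8 [order #101] limit_buy(price=105, qty=5): fills=#101x#1:5@105; bids=[#3:2@103 #4:10@99 #5:2@97 #2:4@95] asks=[#1:3@105 #6:5@105]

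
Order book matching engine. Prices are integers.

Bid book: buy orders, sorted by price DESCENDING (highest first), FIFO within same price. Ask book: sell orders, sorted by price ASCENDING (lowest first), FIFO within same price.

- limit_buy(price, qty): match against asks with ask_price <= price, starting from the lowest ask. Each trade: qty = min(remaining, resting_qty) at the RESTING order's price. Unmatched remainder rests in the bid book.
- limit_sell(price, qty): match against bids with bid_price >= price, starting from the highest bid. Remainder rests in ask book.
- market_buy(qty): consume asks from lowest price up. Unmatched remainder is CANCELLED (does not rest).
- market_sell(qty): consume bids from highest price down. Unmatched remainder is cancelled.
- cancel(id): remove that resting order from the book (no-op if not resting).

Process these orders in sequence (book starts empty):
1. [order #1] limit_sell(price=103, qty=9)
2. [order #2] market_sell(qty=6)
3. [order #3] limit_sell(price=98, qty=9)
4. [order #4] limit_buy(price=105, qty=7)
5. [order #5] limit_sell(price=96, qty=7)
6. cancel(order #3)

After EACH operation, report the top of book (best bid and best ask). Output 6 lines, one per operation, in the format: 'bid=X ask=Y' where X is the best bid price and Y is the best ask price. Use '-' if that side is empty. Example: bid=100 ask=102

After op 1 [order #1] limit_sell(price=103, qty=9): fills=none; bids=[-] asks=[#1:9@103]
After op 2 [order #2] market_sell(qty=6): fills=none; bids=[-] asks=[#1:9@103]
After op 3 [order #3] limit_sell(price=98, qty=9): fills=none; bids=[-] asks=[#3:9@98 #1:9@103]
After op 4 [order #4] limit_buy(price=105, qty=7): fills=#4x#3:7@98; bids=[-] asks=[#3:2@98 #1:9@103]
After op 5 [order #5] limit_sell(price=96, qty=7): fills=none; bids=[-] asks=[#5:7@96 #3:2@98 #1:9@103]
After op 6 cancel(order #3): fills=none; bids=[-] asks=[#5:7@96 #1:9@103]

Answer: bid=- ask=103
bid=- ask=103
bid=- ask=98
bid=- ask=98
bid=- ask=96
bid=- ask=96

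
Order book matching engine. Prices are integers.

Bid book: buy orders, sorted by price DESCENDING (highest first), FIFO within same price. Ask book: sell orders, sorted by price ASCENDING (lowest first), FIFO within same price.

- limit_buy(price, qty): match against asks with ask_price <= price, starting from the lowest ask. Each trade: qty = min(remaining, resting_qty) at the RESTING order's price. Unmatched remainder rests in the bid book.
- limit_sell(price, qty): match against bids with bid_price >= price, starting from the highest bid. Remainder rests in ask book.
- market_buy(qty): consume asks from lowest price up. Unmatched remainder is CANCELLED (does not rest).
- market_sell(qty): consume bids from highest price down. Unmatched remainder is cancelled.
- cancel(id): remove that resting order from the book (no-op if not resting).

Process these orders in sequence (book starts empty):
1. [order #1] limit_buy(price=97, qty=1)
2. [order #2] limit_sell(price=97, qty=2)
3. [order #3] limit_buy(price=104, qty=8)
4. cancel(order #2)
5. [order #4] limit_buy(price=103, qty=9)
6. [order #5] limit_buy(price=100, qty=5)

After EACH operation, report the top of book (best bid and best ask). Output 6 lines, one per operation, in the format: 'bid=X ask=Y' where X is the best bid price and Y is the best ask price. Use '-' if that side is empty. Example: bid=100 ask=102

Answer: bid=97 ask=-
bid=- ask=97
bid=104 ask=-
bid=104 ask=-
bid=104 ask=-
bid=104 ask=-

Derivation:
After op 1 [order #1] limit_buy(price=97, qty=1): fills=none; bids=[#1:1@97] asks=[-]
After op 2 [order #2] limit_sell(price=97, qty=2): fills=#1x#2:1@97; bids=[-] asks=[#2:1@97]
After op 3 [order #3] limit_buy(price=104, qty=8): fills=#3x#2:1@97; bids=[#3:7@104] asks=[-]
After op 4 cancel(order #2): fills=none; bids=[#3:7@104] asks=[-]
After op 5 [order #4] limit_buy(price=103, qty=9): fills=none; bids=[#3:7@104 #4:9@103] asks=[-]
After op 6 [order #5] limit_buy(price=100, qty=5): fills=none; bids=[#3:7@104 #4:9@103 #5:5@100] asks=[-]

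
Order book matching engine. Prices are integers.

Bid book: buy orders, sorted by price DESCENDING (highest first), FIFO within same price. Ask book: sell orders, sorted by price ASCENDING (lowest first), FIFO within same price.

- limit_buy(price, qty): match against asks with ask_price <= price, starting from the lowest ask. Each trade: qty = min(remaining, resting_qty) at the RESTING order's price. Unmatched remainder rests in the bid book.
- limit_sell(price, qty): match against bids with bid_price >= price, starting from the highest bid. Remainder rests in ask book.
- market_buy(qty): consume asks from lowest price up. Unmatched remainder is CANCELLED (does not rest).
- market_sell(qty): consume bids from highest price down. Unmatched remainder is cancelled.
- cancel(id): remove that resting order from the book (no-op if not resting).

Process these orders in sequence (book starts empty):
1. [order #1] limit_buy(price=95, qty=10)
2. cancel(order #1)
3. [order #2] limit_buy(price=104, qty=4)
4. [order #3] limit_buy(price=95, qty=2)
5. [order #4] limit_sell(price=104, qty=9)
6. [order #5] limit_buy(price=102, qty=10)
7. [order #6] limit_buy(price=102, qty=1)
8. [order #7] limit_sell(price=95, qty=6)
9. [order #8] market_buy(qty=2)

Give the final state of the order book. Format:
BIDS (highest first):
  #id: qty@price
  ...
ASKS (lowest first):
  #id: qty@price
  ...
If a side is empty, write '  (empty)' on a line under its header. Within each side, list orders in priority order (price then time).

Answer: BIDS (highest first):
  #5: 4@102
  #6: 1@102
  #3: 2@95
ASKS (lowest first):
  #4: 3@104

Derivation:
After op 1 [order #1] limit_buy(price=95, qty=10): fills=none; bids=[#1:10@95] asks=[-]
After op 2 cancel(order #1): fills=none; bids=[-] asks=[-]
After op 3 [order #2] limit_buy(price=104, qty=4): fills=none; bids=[#2:4@104] asks=[-]
After op 4 [order #3] limit_buy(price=95, qty=2): fills=none; bids=[#2:4@104 #3:2@95] asks=[-]
After op 5 [order #4] limit_sell(price=104, qty=9): fills=#2x#4:4@104; bids=[#3:2@95] asks=[#4:5@104]
After op 6 [order #5] limit_buy(price=102, qty=10): fills=none; bids=[#5:10@102 #3:2@95] asks=[#4:5@104]
After op 7 [order #6] limit_buy(price=102, qty=1): fills=none; bids=[#5:10@102 #6:1@102 #3:2@95] asks=[#4:5@104]
After op 8 [order #7] limit_sell(price=95, qty=6): fills=#5x#7:6@102; bids=[#5:4@102 #6:1@102 #3:2@95] asks=[#4:5@104]
After op 9 [order #8] market_buy(qty=2): fills=#8x#4:2@104; bids=[#5:4@102 #6:1@102 #3:2@95] asks=[#4:3@104]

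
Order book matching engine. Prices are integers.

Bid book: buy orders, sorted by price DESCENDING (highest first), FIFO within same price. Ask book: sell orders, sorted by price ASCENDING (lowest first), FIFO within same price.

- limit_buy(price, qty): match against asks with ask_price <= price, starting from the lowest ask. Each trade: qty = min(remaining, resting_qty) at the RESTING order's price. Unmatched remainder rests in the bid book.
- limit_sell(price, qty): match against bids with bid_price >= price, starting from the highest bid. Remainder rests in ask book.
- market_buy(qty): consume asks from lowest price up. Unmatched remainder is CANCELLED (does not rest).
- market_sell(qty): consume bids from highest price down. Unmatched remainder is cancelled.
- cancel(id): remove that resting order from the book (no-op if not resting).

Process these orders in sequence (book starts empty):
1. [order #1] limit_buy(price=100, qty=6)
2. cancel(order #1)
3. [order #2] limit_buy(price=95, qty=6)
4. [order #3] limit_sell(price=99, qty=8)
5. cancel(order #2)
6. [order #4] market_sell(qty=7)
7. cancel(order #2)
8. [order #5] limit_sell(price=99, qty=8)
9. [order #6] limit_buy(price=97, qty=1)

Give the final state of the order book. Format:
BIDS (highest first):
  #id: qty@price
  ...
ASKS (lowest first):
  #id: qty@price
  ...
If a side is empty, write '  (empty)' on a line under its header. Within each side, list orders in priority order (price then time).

Answer: BIDS (highest first):
  #6: 1@97
ASKS (lowest first):
  #3: 8@99
  #5: 8@99

Derivation:
After op 1 [order #1] limit_buy(price=100, qty=6): fills=none; bids=[#1:6@100] asks=[-]
After op 2 cancel(order #1): fills=none; bids=[-] asks=[-]
After op 3 [order #2] limit_buy(price=95, qty=6): fills=none; bids=[#2:6@95] asks=[-]
After op 4 [order #3] limit_sell(price=99, qty=8): fills=none; bids=[#2:6@95] asks=[#3:8@99]
After op 5 cancel(order #2): fills=none; bids=[-] asks=[#3:8@99]
After op 6 [order #4] market_sell(qty=7): fills=none; bids=[-] asks=[#3:8@99]
After op 7 cancel(order #2): fills=none; bids=[-] asks=[#3:8@99]
After op 8 [order #5] limit_sell(price=99, qty=8): fills=none; bids=[-] asks=[#3:8@99 #5:8@99]
After op 9 [order #6] limit_buy(price=97, qty=1): fills=none; bids=[#6:1@97] asks=[#3:8@99 #5:8@99]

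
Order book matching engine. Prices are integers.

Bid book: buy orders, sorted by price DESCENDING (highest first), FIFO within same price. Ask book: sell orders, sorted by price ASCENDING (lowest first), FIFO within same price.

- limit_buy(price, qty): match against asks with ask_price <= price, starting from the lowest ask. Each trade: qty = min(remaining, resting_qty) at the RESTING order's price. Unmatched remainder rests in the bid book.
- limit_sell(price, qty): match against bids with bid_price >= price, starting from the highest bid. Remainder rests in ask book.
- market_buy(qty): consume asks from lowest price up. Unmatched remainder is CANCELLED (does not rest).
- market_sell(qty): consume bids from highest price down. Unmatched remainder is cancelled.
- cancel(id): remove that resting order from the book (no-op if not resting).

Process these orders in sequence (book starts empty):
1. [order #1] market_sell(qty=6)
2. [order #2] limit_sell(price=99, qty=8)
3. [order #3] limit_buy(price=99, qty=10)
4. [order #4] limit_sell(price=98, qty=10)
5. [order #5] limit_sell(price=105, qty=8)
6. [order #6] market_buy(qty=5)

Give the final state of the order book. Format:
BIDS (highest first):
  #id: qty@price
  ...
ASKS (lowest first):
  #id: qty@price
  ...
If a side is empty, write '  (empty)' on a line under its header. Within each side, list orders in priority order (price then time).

Answer: BIDS (highest first):
  (empty)
ASKS (lowest first):
  #4: 3@98
  #5: 8@105

Derivation:
After op 1 [order #1] market_sell(qty=6): fills=none; bids=[-] asks=[-]
After op 2 [order #2] limit_sell(price=99, qty=8): fills=none; bids=[-] asks=[#2:8@99]
After op 3 [order #3] limit_buy(price=99, qty=10): fills=#3x#2:8@99; bids=[#3:2@99] asks=[-]
After op 4 [order #4] limit_sell(price=98, qty=10): fills=#3x#4:2@99; bids=[-] asks=[#4:8@98]
After op 5 [order #5] limit_sell(price=105, qty=8): fills=none; bids=[-] asks=[#4:8@98 #5:8@105]
After op 6 [order #6] market_buy(qty=5): fills=#6x#4:5@98; bids=[-] asks=[#4:3@98 #5:8@105]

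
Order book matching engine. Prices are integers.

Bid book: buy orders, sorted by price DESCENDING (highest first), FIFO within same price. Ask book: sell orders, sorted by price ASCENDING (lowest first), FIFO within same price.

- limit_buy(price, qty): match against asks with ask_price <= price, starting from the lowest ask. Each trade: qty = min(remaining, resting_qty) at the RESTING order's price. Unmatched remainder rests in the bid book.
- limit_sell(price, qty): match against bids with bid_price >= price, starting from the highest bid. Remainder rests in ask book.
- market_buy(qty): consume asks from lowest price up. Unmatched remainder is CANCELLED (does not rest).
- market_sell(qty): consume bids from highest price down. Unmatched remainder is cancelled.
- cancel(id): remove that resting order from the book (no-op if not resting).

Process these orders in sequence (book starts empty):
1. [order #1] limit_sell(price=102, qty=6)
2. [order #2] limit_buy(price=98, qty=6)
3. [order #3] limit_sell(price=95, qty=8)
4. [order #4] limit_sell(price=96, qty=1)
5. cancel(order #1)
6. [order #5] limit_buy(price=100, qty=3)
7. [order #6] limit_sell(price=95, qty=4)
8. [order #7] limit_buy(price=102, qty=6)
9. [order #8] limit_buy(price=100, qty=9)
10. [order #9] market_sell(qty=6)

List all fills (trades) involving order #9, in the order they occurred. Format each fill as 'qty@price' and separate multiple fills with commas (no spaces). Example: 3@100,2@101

After op 1 [order #1] limit_sell(price=102, qty=6): fills=none; bids=[-] asks=[#1:6@102]
After op 2 [order #2] limit_buy(price=98, qty=6): fills=none; bids=[#2:6@98] asks=[#1:6@102]
After op 3 [order #3] limit_sell(price=95, qty=8): fills=#2x#3:6@98; bids=[-] asks=[#3:2@95 #1:6@102]
After op 4 [order #4] limit_sell(price=96, qty=1): fills=none; bids=[-] asks=[#3:2@95 #4:1@96 #1:6@102]
After op 5 cancel(order #1): fills=none; bids=[-] asks=[#3:2@95 #4:1@96]
After op 6 [order #5] limit_buy(price=100, qty=3): fills=#5x#3:2@95 #5x#4:1@96; bids=[-] asks=[-]
After op 7 [order #6] limit_sell(price=95, qty=4): fills=none; bids=[-] asks=[#6:4@95]
After op 8 [order #7] limit_buy(price=102, qty=6): fills=#7x#6:4@95; bids=[#7:2@102] asks=[-]
After op 9 [order #8] limit_buy(price=100, qty=9): fills=none; bids=[#7:2@102 #8:9@100] asks=[-]
After op 10 [order #9] market_sell(qty=6): fills=#7x#9:2@102 #8x#9:4@100; bids=[#8:5@100] asks=[-]

Answer: 2@102,4@100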